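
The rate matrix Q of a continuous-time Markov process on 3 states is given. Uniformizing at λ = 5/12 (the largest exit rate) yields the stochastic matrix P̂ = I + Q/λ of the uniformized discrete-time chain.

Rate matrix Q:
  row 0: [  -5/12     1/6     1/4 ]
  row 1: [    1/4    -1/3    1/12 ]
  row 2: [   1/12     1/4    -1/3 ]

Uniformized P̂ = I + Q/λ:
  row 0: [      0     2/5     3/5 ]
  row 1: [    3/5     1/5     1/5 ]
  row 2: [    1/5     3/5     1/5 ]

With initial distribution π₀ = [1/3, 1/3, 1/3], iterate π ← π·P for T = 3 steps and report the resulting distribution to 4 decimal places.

t=0: π = [0.3333, 0.3333, 0.3333]
t=1: π = [0.2667, 0.4000, 0.3333]
t=2: π = [0.3067, 0.3867, 0.3067]
t=3: π = [0.2933, 0.3840, 0.3227]

π = [0.2933, 0.3840, 0.3227]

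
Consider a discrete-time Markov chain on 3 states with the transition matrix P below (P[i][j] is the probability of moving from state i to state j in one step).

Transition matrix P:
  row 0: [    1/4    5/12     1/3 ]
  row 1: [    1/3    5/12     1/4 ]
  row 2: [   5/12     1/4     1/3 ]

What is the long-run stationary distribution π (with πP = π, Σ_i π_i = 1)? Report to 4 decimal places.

Balance equations π_j = Σ_i π_i·P[i][j]:
  π_0 = 1/4·π_0 + 1/3·π_1 + 5/12·π_2
  π_1 = 5/12·π_0 + 5/12·π_1 + 1/4·π_2
  normalize: π_0 + π_1 + π_2 = 1
Solving the linear system gives exactly π = [47/142, 26/71, 43/142].

π = [0.3310, 0.3662, 0.3028]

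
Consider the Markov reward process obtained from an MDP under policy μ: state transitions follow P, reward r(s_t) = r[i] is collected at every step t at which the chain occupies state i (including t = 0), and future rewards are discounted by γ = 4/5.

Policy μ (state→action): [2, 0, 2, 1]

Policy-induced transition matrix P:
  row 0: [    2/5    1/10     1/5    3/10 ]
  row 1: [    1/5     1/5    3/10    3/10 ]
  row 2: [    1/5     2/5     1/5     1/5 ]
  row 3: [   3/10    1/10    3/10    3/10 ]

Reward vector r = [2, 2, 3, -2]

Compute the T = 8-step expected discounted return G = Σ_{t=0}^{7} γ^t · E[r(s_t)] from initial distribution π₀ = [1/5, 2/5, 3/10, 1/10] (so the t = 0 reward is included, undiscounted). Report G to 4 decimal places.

G = 5.5448

t=0: π = [0.2000, 0.4000, 0.3000, 0.1000], E[r] = 1.9000, γ^t·E[r] = 1.900000, running G = 1.900000
t=1: π = [0.2500, 0.2300, 0.2500, 0.2700], E[r] = 1.1700, γ^t·E[r] = 0.936000, running G = 2.836000
t=2: π = [0.2770, 0.1980, 0.2500, 0.2750], E[r] = 1.1500, γ^t·E[r] = 0.736000, running G = 3.572000
t=3: π = [0.2829, 0.1948, 0.2473, 0.2750], E[r] = 1.1473, γ^t·E[r] = 0.587418, running G = 4.159418
t=4: π = [0.2841, 0.1937, 0.2470, 0.2753], E[r] = 1.1459, γ^t·E[r] = 0.469361, running G = 4.628778
t=5: π = [0.2843, 0.1935, 0.2469, 0.2753], E[r] = 1.1457, γ^t·E[r] = 0.375418, running G = 5.004197
t=6: π = [0.2844, 0.1934, 0.2469, 0.2753], E[r] = 1.1456, γ^t·E[r] = 0.300321, running G = 5.304518
t=7: π = [0.2844, 0.1934, 0.2469, 0.2753], E[r] = 1.1456, γ^t·E[r] = 0.240255, running G = 5.544772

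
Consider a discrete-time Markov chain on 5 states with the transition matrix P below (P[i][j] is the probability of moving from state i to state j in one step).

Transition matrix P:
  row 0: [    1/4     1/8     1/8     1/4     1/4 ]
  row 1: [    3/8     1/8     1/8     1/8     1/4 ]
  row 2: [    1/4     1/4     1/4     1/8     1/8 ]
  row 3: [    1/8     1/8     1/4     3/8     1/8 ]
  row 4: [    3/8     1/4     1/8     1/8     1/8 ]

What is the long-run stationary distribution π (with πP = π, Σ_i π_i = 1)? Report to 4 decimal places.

π = [0.2672, 0.1691, 0.1730, 0.2112, 0.1795]

Balance equations π_j = Σ_i π_i·P[i][j]:
  π_0 = 1/4·π_0 + 3/8·π_1 + 1/4·π_2 + 1/8·π_3 + 3/8·π_4
  π_1 = 1/8·π_0 + 1/8·π_1 + 1/4·π_2 + 1/8·π_3 + 1/4·π_4
  π_2 = 1/8·π_0 + 1/8·π_1 + 1/4·π_2 + 1/4·π_3 + 1/8·π_4
  π_3 = 1/4·π_0 + 1/8·π_1 + 1/8·π_2 + 3/8·π_3 + 1/8·π_4
  normalize: π_0 + π_1 + π_2 + π_3 + π_4 = 1
Solving the linear system gives exactly π = [35/131, 598/3537, 68/393, 83/393, 635/3537].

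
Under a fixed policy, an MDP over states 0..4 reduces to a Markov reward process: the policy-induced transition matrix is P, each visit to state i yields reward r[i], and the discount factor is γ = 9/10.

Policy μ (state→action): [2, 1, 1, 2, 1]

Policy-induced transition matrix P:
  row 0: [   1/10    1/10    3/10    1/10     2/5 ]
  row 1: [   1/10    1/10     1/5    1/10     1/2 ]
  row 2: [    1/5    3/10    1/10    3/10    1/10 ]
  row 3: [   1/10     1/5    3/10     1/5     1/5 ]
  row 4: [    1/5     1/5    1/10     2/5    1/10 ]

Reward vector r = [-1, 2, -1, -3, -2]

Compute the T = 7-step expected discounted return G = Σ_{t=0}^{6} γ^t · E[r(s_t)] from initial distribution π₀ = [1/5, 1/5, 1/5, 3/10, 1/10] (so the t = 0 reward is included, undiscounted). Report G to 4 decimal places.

t=0: π = [0.2000, 0.2000, 0.2000, 0.3000, 0.1000], E[r] = -1.1000, γ^t·E[r] = -1.100000, running G = -1.100000
t=1: π = [0.1300, 0.1800, 0.2200, 0.2000, 0.2700], E[r] = -1.1300, γ^t·E[r] = -1.017000, running G = -2.117000
t=2: π = [0.1490, 0.1910, 0.1840, 0.2450, 0.2310], E[r] = -1.1480, γ^t·E[r] = -0.929880, running G = -3.046880
t=3: π = [0.1415, 0.1844, 0.1979, 0.2306, 0.2456], E[r] = -1.1536, γ^t·E[r] = -0.840974, running G = -3.887854
t=4: π = [0.1444, 0.1872, 0.1929, 0.2363, 0.2393], E[r] = -1.1503, γ^t·E[r] = -0.754718, running G = -4.642573
t=5: π = [0.1432, 0.1861, 0.1949, 0.2340, 0.2418], E[r] = -1.1514, γ^t·E[r] = -0.679887, running G = -5.322459
t=6: π = [0.1437, 0.1866, 0.1941, 0.2349, 0.2408], E[r] = -1.1510, γ^t·E[r] = -0.611684, running G = -5.934143

G = -5.9341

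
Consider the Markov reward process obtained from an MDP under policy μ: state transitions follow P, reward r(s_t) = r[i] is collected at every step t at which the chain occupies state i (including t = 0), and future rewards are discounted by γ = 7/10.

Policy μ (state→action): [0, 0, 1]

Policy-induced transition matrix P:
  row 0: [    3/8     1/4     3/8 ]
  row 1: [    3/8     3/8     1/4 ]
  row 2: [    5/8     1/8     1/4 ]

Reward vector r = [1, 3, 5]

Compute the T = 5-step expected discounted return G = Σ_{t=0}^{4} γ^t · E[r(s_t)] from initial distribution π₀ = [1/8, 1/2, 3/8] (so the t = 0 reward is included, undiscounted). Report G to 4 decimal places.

G = 8.2344

t=0: π = [0.1250, 0.5000, 0.3750], E[r] = 3.5000, γ^t·E[r] = 3.500000, running G = 3.500000
t=1: π = [0.4688, 0.2656, 0.2656], E[r] = 2.5938, γ^t·E[r] = 1.815625, running G = 5.315625
t=2: π = [0.4414, 0.2500, 0.3086], E[r] = 2.7344, γ^t·E[r] = 1.339844, running G = 6.655469
t=3: π = [0.4521, 0.2427, 0.3052], E[r] = 2.7061, γ^t·E[r] = 0.928177, running G = 7.583646
t=4: π = [0.4513, 0.2422, 0.3065], E[r] = 2.7104, γ^t·E[r] = 0.650779, running G = 8.234424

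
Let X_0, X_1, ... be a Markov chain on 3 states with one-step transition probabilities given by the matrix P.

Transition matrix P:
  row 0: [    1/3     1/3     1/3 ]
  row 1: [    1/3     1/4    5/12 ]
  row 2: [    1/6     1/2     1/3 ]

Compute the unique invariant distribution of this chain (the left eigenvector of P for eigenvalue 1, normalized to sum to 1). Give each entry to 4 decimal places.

π = [0.2727, 0.3636, 0.3636]

Balance equations π_j = Σ_i π_i·P[i][j]:
  π_0 = 1/3·π_0 + 1/3·π_1 + 1/6·π_2
  π_1 = 1/3·π_0 + 1/4·π_1 + 1/2·π_2
  normalize: π_0 + π_1 + π_2 = 1
Solving the linear system gives exactly π = [3/11, 4/11, 4/11].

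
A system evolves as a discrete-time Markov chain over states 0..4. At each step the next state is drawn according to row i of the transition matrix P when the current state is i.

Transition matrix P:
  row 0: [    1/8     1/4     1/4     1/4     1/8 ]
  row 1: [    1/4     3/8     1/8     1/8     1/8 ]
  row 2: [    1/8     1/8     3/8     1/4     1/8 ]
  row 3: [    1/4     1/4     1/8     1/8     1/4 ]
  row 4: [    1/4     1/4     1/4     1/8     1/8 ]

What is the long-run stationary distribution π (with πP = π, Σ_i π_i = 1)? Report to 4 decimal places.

π = [0.1973, 0.2537, 0.2241, 0.1777, 0.1472]

Balance equations π_j = Σ_i π_i·P[i][j]:
  π_0 = 1/8·π_0 + 1/4·π_1 + 1/8·π_2 + 1/4·π_3 + 1/4·π_4
  π_1 = 1/4·π_0 + 3/8·π_1 + 1/8·π_2 + 1/4·π_3 + 1/4·π_4
  π_2 = 1/4·π_0 + 1/8·π_1 + 3/8·π_2 + 1/8·π_3 + 1/4·π_4
  π_3 = 1/4·π_0 + 1/8·π_1 + 1/4·π_2 + 1/8·π_3 + 1/8·π_4
  normalize: π_0 + π_1 + π_2 + π_3 + π_4 = 1
Solving the linear system gives exactly π = [693/3512, 891/3512, 787/3512, 78/439, 517/3512].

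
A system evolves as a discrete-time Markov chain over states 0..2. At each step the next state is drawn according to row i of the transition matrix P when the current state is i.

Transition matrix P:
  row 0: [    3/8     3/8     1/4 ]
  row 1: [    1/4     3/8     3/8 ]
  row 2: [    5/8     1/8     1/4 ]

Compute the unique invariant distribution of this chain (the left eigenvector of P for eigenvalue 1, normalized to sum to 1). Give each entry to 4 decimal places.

Balance equations π_j = Σ_i π_i·P[i][j]:
  π_0 = 3/8·π_0 + 1/4·π_1 + 5/8·π_2
  π_1 = 3/8·π_0 + 3/8·π_1 + 1/8·π_2
  normalize: π_0 + π_1 + π_2 = 1
Solving the linear system gives exactly π = [9/22, 10/33, 19/66].

π = [0.4091, 0.3030, 0.2879]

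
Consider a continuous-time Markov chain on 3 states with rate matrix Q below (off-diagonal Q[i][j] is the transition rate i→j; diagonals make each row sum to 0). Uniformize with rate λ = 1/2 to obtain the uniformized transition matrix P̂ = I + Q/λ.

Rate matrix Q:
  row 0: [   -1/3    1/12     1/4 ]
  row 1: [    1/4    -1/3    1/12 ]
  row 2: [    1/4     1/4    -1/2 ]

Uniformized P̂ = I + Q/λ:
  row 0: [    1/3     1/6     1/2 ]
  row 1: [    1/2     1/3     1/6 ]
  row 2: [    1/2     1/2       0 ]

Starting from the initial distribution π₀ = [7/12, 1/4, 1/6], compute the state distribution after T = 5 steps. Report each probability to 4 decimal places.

t=0: π = [0.5833, 0.2500, 0.1667]
t=1: π = [0.4028, 0.2639, 0.3333]
t=2: π = [0.4329, 0.3218, 0.2454]
t=3: π = [0.4279, 0.3021, 0.2701]
t=4: π = [0.4287, 0.3070, 0.2643]
t=5: π = [0.4286, 0.3059, 0.2655]

π = [0.4286, 0.3059, 0.2655]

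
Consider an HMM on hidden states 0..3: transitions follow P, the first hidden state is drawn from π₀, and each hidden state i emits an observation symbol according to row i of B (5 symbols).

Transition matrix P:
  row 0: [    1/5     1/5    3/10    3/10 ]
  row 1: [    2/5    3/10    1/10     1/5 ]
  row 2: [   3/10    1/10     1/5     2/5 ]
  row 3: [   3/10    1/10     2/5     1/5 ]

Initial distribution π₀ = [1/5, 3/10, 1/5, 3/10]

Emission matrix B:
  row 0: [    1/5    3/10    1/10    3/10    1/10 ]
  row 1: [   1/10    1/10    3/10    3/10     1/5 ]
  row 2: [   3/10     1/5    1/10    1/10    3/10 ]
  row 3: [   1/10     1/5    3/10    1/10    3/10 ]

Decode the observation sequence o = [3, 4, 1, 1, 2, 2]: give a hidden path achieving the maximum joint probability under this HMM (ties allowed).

t=0: δ = [6.000e-02, 9.000e-02, 2.000e-02, 3.000e-02]  (obs o_0=3)
t=1: δ = [3.600e-03, 5.400e-03, 5.400e-03, 5.400e-03]  ψ = [1, 1, 0, 0]  (obs o_1=4)
t=2: δ = [6.480e-04, 1.620e-04, 4.320e-04, 4.320e-04]  ψ = [1, 1, 3, 2]  (obs o_2=1)
t=3: δ = [3.888e-05, 1.296e-05, 3.888e-05, 3.888e-05]  ψ = [0, 0, 0, 0]  (obs o_3=1)
t=4: δ = [1.166e-06, 2.333e-06, 1.555e-06, 4.666e-06]  ψ = [2, 0, 3, 2]  (obs o_4=2)
t=5: δ = [1.400e-07, 2.100e-07, 1.866e-07, 2.799e-07]  ψ = [3, 1, 3, 3]  (obs o_5=2)
backtrack: best end state = 3; path = [1, 1, 0, 2, 3, 3]

path = [1, 1, 0, 2, 3, 3]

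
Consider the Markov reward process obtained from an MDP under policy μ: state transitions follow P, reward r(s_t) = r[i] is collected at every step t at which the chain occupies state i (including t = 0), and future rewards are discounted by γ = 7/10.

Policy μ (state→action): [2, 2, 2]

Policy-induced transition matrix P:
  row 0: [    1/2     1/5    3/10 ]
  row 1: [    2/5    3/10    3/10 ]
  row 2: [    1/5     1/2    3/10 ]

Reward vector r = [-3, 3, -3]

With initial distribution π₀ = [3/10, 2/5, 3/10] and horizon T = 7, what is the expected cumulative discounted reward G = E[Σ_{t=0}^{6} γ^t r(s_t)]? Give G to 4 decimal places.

G = -2.7609

t=0: π = [0.3000, 0.4000, 0.3000], E[r] = -0.6000, γ^t·E[r] = -0.600000, running G = -0.600000
t=1: π = [0.3700, 0.3300, 0.3000], E[r] = -1.0200, γ^t·E[r] = -0.714000, running G = -1.314000
t=2: π = [0.3770, 0.3230, 0.3000], E[r] = -1.0620, γ^t·E[r] = -0.520380, running G = -1.834380
t=3: π = [0.3777, 0.3223, 0.3000], E[r] = -1.0662, γ^t·E[r] = -0.365707, running G = -2.200087
t=4: π = [0.3778, 0.3222, 0.3000], E[r] = -1.0666, γ^t·E[r] = -0.256095, running G = -2.456182
t=5: π = [0.3778, 0.3222, 0.3000], E[r] = -1.0667, γ^t·E[r] = -0.179274, running G = -2.635456
t=6: π = [0.3778, 0.3222, 0.3000], E[r] = -1.0667, γ^t·E[r] = -0.125492, running G = -2.760948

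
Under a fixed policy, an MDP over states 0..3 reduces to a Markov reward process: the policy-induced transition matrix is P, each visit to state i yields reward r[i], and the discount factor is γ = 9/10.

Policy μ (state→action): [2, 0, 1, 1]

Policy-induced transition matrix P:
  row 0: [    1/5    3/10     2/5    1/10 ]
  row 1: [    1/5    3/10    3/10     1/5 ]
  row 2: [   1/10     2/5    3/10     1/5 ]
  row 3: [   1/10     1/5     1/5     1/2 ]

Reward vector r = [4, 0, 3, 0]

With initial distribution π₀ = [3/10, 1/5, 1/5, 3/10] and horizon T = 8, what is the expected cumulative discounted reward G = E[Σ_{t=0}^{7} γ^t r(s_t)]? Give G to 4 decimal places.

t=0: π = [0.3000, 0.2000, 0.2000, 0.3000], E[r] = 1.8000, γ^t·E[r] = 1.800000, running G = 1.800000
t=1: π = [0.1500, 0.2900, 0.3000, 0.2600], E[r] = 1.5000, γ^t·E[r] = 1.350000, running G = 3.150000
t=2: π = [0.1440, 0.3040, 0.2890, 0.2630], E[r] = 1.4430, γ^t·E[r] = 1.168830, running G = 4.318830
t=3: π = [0.1448, 0.3026, 0.2881, 0.2645], E[r] = 1.4435, γ^t·E[r] = 1.052312, running G = 5.371142
t=4: π = [0.1447, 0.3024, 0.2880, 0.2649], E[r] = 1.4431, γ^t·E[r] = 0.946785, running G = 6.317927
t=5: π = [0.1447, 0.3023, 0.2880, 0.2650], E[r] = 1.4428, γ^t·E[r] = 0.851960, running G = 7.169886
t=6: π = [0.1447, 0.3023, 0.2880, 0.2650], E[r] = 1.4427, γ^t·E[r] = 0.766724, running G = 7.936611
t=7: π = [0.1447, 0.3023, 0.2880, 0.2650], E[r] = 1.4427, γ^t·E[r] = 0.690041, running G = 8.626652

G = 8.6267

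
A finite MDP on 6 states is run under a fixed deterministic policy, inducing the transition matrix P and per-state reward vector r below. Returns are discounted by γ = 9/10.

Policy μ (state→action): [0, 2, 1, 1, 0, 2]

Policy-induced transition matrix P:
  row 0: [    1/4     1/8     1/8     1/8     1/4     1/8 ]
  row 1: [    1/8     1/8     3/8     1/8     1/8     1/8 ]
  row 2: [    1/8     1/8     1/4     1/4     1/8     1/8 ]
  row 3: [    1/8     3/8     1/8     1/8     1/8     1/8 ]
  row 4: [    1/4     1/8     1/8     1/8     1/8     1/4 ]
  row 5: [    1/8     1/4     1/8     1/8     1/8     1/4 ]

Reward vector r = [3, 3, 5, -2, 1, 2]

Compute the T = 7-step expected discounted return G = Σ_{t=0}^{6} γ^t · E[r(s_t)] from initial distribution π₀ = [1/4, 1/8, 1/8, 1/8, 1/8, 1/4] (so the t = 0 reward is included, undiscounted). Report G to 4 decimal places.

G = 11.3301

t=0: π = [0.2500, 0.1250, 0.1250, 0.1250, 0.1250, 0.2500], E[r] = 2.1250, γ^t·E[r] = 2.125000, running G = 2.125000
t=1: π = [0.1719, 0.1875, 0.1719, 0.1406, 0.1563, 0.1719], E[r] = 2.1563, γ^t·E[r] = 1.940625, running G = 4.065625
t=2: π = [0.1660, 0.1816, 0.1934, 0.1465, 0.1465, 0.1660], E[r] = 2.1953, γ^t·E[r] = 1.778203, running G = 5.843828
t=3: π = [0.1641, 0.1824, 0.1946, 0.1492, 0.1458, 0.1641], E[r] = 2.1877, γ^t·E[r] = 1.594865, running G = 7.438694
t=4: π = [0.1637, 0.1828, 0.1949, 0.1493, 0.1455, 0.1637], E[r] = 2.1885, γ^t·E[r] = 1.435859, running G = 8.874553
t=5: π = [0.1637, 0.1828, 0.1951, 0.1494, 0.1455, 0.1637], E[r] = 2.1887, γ^t·E[r] = 1.292418, running G = 10.166971
t=6: π = [0.1636, 0.1828, 0.1951, 0.1494, 0.1455, 0.1636], E[r] = 2.1887, γ^t·E[r] = 1.163162, running G = 11.330133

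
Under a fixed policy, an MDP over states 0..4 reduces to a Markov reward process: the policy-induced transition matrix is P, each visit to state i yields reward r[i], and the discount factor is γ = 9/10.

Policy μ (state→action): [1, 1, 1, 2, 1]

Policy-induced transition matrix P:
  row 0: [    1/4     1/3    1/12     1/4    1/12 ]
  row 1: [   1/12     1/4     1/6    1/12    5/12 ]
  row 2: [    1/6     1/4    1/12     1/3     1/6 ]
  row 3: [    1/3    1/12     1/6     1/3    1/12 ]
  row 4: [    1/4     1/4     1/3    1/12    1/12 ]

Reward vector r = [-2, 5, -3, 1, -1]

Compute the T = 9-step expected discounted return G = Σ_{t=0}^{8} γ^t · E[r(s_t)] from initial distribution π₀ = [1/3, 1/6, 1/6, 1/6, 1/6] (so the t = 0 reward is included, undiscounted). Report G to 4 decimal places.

t=0: π = [0.3333, 0.1667, 0.1667, 0.1667, 0.1667], E[r] = -0.3333, γ^t·E[r] = -0.333333, running G = -0.333333
t=1: π = [0.2222, 0.2500, 0.1528, 0.2222, 0.1528], E[r] = 0.4167, γ^t·E[r] = 0.375000, running G = 0.041667
t=2: π = [0.2141, 0.2315, 0.1609, 0.2141, 0.1794], E[r] = 0.2813, γ^t·E[r] = 0.227813, running G = 0.269479
t=3: π = [0.2159, 0.2322, 0.1653, 0.2128, 0.1739], E[r] = 0.2720, γ^t·E[r] = 0.198281, running G = 0.467760
t=4: π = [0.2153, 0.2325, 0.1639, 0.2138, 0.1745], E[r] = 0.2798, γ^t·E[r] = 0.183568, running G = 0.651329
t=5: π = [0.2154, 0.2323, 0.1642, 0.2136, 0.1745], E[r] = 0.2774, γ^t·E[r] = 0.163781, running G = 0.815109
t=6: π = [0.2154, 0.2323, 0.1641, 0.2137, 0.1744], E[r] = 0.2778, γ^t·E[r] = 0.147626, running G = 0.962735
t=7: π = [0.2154, 0.2323, 0.1641, 0.2137, 0.1745], E[r] = 0.2778, γ^t·E[r] = 0.132850, running G = 1.095585
t=8: π = [0.2154, 0.2323, 0.1641, 0.2137, 0.1745], E[r] = 0.2777, γ^t·E[r] = 0.119560, running G = 1.215146

G = 1.2151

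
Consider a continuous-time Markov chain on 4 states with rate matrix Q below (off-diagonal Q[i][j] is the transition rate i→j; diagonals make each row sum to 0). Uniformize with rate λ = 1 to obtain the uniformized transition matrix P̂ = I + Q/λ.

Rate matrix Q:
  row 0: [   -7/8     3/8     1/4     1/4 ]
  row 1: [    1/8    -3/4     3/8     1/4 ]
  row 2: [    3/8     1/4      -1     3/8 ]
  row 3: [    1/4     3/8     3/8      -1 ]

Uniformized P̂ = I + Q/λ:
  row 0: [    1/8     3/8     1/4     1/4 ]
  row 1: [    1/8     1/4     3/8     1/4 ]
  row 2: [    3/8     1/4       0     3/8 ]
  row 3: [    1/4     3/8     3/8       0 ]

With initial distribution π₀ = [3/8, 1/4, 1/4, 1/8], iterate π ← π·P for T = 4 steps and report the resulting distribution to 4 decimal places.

π = [0.2161, 0.3058, 0.2541, 0.2241]

t=0: π = [0.3750, 0.2500, 0.2500, 0.1250]
t=1: π = [0.2031, 0.3125, 0.2344, 0.2500]
t=2: π = [0.2148, 0.3066, 0.2617, 0.2168]
t=3: π = [0.2175, 0.3040, 0.2500, 0.2285]
t=4: π = [0.2161, 0.3058, 0.2541, 0.2241]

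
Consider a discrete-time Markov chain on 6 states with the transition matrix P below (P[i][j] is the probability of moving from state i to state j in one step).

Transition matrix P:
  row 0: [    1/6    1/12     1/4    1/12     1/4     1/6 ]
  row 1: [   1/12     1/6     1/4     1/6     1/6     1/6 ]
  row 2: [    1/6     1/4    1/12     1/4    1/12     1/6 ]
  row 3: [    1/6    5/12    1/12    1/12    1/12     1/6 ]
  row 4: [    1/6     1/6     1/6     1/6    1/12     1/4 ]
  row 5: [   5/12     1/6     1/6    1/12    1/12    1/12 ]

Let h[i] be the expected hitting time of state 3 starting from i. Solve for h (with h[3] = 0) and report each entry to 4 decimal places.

First-step conditioning: h[3] = 0; for i ≠ 3, h[i] = 1 + Σ_k P[i][k]·h[k].
  h[0] = 1 + 1/6·h[0] + 1/12·h[1] + 1/4·h[2] + 1/4·h[4] + 1/6·h[5]
  h[1] = 1 + 1/12·h[0] + 1/6·h[1] + 1/4·h[2] + 1/6·h[4] + 1/6·h[5]
  h[2] = 1 + 1/6·h[0] + 1/4·h[1] + 1/12·h[2] + 1/12·h[4] + 1/6·h[5]
  h[4] = 1 + 1/6·h[0] + 1/6·h[1] + 1/6·h[2] + 1/12·h[4] + 1/4·h[5]
  h[5] = 1 + 5/12·h[0] + 1/6·h[1] + 1/6·h[2] + 1/12·h[4] + 1/12·h[5]
Solving the 5×5 linear system over states ≠ 3 gives exactly h = [1484/209, 1358/209, 1268/209, 0, 126/19, 1506/209] (h[3] = 0 is the target).

h = [7.1005, 6.4976, 6.0670, 0.0000, 6.6316, 7.2057]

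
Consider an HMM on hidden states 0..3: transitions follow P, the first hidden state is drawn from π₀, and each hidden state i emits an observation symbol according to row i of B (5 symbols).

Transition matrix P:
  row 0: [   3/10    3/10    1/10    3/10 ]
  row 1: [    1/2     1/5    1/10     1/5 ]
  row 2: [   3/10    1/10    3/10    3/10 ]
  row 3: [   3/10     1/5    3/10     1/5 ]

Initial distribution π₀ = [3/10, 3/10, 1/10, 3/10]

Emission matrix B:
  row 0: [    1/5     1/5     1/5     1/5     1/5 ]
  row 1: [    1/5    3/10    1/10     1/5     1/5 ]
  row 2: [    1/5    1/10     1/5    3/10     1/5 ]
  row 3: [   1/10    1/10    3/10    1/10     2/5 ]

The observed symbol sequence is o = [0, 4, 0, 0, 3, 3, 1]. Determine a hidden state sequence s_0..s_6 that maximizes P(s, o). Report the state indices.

t=0: δ = [6.000e-02, 6.000e-02, 2.000e-02, 3.000e-02]  (obs o_0=0)
t=1: δ = [6.000e-03, 3.600e-03, 1.800e-03, 7.200e-03]  ψ = [1, 0, 3, 0]  (obs o_1=4)
t=2: δ = [4.320e-04, 3.600e-04, 4.320e-04, 1.800e-04]  ψ = [3, 0, 3, 0]  (obs o_2=0)
t=3: δ = [3.600e-05, 2.592e-05, 2.592e-05, 1.296e-05]  ψ = [1, 0, 2, 0]  (obs o_3=0)
t=4: δ = [2.592e-06, 2.160e-06, 2.333e-06, 1.080e-06]  ψ = [1, 0, 2, 0]  (obs o_4=3)
t=5: δ = [2.160e-07, 1.555e-07, 2.100e-07, 7.776e-08]  ψ = [1, 0, 2, 0]  (obs o_5=3)
t=6: δ = [1.555e-08, 1.944e-08, 6.299e-09, 6.480e-09]  ψ = [1, 0, 2, 0]  (obs o_6=1)
backtrack: best end state = 1; path = [1, 0, 1, 0, 1, 0, 1]

path = [1, 0, 1, 0, 1, 0, 1]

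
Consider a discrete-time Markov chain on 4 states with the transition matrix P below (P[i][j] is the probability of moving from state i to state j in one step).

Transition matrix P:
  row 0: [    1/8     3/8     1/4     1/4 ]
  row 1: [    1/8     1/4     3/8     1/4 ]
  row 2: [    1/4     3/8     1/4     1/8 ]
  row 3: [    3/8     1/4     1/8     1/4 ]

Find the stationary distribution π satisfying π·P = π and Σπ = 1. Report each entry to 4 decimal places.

Balance equations π_j = Σ_i π_i·P[i][j]:
  π_0 = 1/8·π_0 + 1/8·π_1 + 1/4·π_2 + 3/8·π_3
  π_1 = 3/8·π_0 + 1/4·π_1 + 3/8·π_2 + 1/4·π_3
  π_2 = 1/4·π_0 + 3/8·π_1 + 1/4·π_2 + 1/8·π_3
  normalize: π_0 + π_1 + π_2 + π_3 = 1
Solving the linear system gives exactly π = [60/283, 175/566, 74/283, 123/566].

π = [0.2120, 0.3092, 0.2615, 0.2173]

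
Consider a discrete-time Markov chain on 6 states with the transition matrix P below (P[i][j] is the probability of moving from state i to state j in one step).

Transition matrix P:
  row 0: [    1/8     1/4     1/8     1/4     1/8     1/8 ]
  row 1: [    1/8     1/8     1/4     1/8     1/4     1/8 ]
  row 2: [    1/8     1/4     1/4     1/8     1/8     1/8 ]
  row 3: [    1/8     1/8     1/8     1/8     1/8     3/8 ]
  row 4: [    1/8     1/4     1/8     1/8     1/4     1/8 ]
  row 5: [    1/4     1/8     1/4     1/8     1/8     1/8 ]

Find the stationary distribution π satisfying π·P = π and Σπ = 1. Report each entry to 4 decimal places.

Balance equations π_j = Σ_i π_i·P[i][j]:
  π_0 = 1/8·π_0 + 1/8·π_1 + 1/8·π_2 + 1/8·π_3 + 1/8·π_4 + 1/4·π_5
  π_1 = 1/4·π_0 + 1/8·π_1 + 1/4·π_2 + 1/8·π_3 + 1/4·π_4 + 1/8·π_5
  π_2 = 1/8·π_0 + 1/4·π_1 + 1/4·π_2 + 1/8·π_3 + 1/8·π_4 + 1/4·π_5
  π_3 = 1/4·π_0 + 1/8·π_1 + 1/8·π_2 + 1/8·π_3 + 1/8·π_4 + 1/8·π_5
  π_4 = 1/8·π_0 + 1/4·π_1 + 1/8·π_2 + 1/8·π_3 + 1/4·π_4 + 1/8·π_5
  normalize: π_0 + π_1 + π_2 + π_3 + π_4 + π_5 = 1
Solving the linear system gives exactly π = [37/255, 173/918, 6193/32130, 73/510, 1091/6426, 41/255].

π = [0.1451, 0.1885, 0.1927, 0.1431, 0.1698, 0.1608]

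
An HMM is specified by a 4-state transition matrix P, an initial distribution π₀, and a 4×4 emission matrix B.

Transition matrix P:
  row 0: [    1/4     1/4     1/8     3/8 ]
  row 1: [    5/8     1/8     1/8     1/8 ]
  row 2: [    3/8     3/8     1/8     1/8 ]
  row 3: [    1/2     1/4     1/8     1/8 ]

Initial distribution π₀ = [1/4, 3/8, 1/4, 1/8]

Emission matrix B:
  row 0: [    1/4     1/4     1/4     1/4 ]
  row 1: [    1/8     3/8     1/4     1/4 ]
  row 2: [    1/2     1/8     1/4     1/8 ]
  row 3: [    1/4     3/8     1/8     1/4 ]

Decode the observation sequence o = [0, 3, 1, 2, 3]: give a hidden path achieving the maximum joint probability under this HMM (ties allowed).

t=0: δ = [6.250e-02, 4.688e-02, 1.250e-01, 3.125e-02]  (obs o_0=0)
t=1: δ = [1.172e-02, 1.172e-02, 1.953e-03, 5.859e-03]  ψ = [2, 2, 2, 0]  (obs o_1=3)
t=2: δ = [1.831e-03, 1.099e-03, 1.831e-04, 1.648e-03]  ψ = [1, 0, 0, 0]  (obs o_2=1)
t=3: δ = [2.060e-04, 1.144e-04, 5.722e-05, 8.583e-05]  ψ = [3, 0, 0, 0]  (obs o_3=2)
t=4: δ = [1.788e-05, 1.287e-05, 3.219e-06, 1.931e-05]  ψ = [1, 0, 0, 0]  (obs o_4=3)
backtrack: best end state = 3; path = [2, 0, 3, 0, 3]

path = [2, 0, 3, 0, 3]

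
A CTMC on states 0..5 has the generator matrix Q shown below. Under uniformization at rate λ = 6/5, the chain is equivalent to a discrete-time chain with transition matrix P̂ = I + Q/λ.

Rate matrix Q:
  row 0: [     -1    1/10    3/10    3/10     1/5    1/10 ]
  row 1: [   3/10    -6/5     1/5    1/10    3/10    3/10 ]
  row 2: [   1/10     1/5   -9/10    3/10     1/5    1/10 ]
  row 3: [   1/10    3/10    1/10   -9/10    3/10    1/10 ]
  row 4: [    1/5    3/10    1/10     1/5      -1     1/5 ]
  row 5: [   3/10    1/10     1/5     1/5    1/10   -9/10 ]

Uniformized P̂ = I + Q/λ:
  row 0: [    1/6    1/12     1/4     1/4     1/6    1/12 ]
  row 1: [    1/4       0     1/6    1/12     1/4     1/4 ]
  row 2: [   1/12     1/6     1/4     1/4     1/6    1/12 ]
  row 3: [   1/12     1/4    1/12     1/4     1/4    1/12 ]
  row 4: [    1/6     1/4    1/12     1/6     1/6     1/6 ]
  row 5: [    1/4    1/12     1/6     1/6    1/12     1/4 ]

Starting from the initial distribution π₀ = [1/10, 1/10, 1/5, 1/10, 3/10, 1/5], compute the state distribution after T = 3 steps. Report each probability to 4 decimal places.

t=0: π = [0.1000, 0.1000, 0.2000, 0.1000, 0.3000, 0.2000]
t=1: π = [0.1667, 0.1583, 0.1583, 0.1917, 0.1667, 0.1583]
t=2: π = [0.1639, 0.1431, 0.1639, 0.1965, 0.1826, 0.1500]
t=3: π = [0.1611, 0.1483, 0.1624, 0.1984, 0.1825, 0.1474]

π = [0.1611, 0.1483, 0.1624, 0.1984, 0.1825, 0.1474]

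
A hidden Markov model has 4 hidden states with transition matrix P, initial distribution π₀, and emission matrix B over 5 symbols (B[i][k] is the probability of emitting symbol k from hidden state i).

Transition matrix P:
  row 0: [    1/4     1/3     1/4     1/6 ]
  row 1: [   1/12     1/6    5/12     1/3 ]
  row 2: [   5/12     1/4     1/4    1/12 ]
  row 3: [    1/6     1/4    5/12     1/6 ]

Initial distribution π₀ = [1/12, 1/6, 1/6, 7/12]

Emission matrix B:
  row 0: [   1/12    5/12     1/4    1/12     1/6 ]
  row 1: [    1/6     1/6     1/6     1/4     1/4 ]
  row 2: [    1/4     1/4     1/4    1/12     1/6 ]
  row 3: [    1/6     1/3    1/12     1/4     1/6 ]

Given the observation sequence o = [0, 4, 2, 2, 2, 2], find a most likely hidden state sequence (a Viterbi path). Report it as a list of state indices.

path = [3, 1, 2, 0, 2, 0]

t=0: δ = [6.944e-03, 2.778e-02, 4.167e-02, 9.722e-02]  (obs o_0=0)
t=1: δ = [2.894e-03, 6.076e-03, 6.752e-03, 2.701e-03]  ψ = [2, 3, 3, 3]  (obs o_1=4)
t=2: δ = [7.033e-04, 2.813e-04, 6.330e-04, 1.688e-04]  ψ = [2, 2, 1, 1]  (obs o_2=2)
t=3: δ = [6.593e-05, 3.907e-05, 4.396e-05, 9.768e-06]  ψ = [2, 0, 0, 0]  (obs o_3=2)
t=4: δ = [4.579e-06, 3.663e-06, 4.121e-06, 1.085e-06]  ψ = [2, 0, 0, 1]  (obs o_4=2)
t=5: δ = [4.293e-07, 2.544e-07, 3.816e-07, 1.017e-07]  ψ = [2, 0, 1, 1]  (obs o_5=2)
backtrack: best end state = 0; path = [3, 1, 2, 0, 2, 0]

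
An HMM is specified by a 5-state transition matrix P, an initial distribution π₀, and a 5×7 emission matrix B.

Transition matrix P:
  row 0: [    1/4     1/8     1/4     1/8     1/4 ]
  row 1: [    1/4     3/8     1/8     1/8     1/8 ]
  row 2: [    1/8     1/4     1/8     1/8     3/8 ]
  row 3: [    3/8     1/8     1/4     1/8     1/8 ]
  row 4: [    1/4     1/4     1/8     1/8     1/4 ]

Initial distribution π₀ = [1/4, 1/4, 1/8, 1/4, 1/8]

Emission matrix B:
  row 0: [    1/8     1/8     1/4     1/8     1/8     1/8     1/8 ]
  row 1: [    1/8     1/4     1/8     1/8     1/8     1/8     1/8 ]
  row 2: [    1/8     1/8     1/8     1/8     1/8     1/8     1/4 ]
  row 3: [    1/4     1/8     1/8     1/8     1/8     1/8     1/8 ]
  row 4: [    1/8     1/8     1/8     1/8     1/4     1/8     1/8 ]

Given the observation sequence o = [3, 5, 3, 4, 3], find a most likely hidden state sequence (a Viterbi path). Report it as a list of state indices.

path = [1, 1, 1, 1, 1]

t=0: δ = [3.125e-02, 3.125e-02, 1.562e-02, 3.125e-02, 1.562e-02]  (obs o_0=3)
t=1: δ = [1.465e-03, 1.465e-03, 9.766e-04, 4.883e-04, 9.766e-04]  ψ = [3, 1, 0, 0, 0]  (obs o_1=5)
t=2: δ = [4.578e-05, 6.866e-05, 4.578e-05, 2.289e-05, 4.578e-05]  ψ = [0, 1, 0, 0, 0]  (obs o_2=3)
t=3: δ = [2.146e-06, 3.219e-06, 1.431e-06, 1.073e-06, 4.292e-06]  ψ = [1, 1, 0, 1, 2]  (obs o_3=4)
t=4: δ = [1.341e-07, 1.509e-07, 6.706e-08, 6.706e-08, 1.341e-07]  ψ = [4, 1, 0, 4, 4]  (obs o_4=3)
backtrack: best end state = 1; path = [1, 1, 1, 1, 1]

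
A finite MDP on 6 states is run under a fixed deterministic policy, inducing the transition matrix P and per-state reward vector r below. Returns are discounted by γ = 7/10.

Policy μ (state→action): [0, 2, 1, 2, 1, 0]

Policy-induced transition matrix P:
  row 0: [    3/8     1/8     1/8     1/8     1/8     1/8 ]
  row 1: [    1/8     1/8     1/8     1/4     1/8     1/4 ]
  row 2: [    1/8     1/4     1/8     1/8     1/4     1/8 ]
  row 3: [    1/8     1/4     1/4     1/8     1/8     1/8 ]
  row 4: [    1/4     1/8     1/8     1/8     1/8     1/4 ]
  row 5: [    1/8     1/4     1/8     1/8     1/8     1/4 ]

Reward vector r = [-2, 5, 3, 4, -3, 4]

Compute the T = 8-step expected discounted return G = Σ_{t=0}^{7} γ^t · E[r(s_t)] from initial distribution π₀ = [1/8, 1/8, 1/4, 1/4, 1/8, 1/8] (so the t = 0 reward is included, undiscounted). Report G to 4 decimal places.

t=0: π = [0.1250, 0.1250, 0.2500, 0.2500, 0.1250, 0.1250], E[r] = 2.2500, γ^t·E[r] = 2.250000, running G = 2.250000
t=1: π = [0.1719, 0.2031, 0.1563, 0.1406, 0.1563, 0.1719], E[r] = 1.9219, γ^t·E[r] = 1.345313, running G = 3.595313
t=2: π = [0.1875, 0.1836, 0.1426, 0.1504, 0.1445, 0.1914], E[r] = 1.9043, γ^t·E[r] = 0.933105, running G = 4.528418
t=3: π = [0.1899, 0.1855, 0.1438, 0.1479, 0.1428, 0.1899], E[r] = 1.9023, γ^t·E[r] = 0.652504, running G = 5.180922
t=4: π = [0.1903, 0.1852, 0.1435, 0.1482, 0.1430, 0.1898], E[r] = 1.8989, γ^t·E[r] = 0.455917, running G = 5.636839
t=5: π = [0.1905, 0.1852, 0.1435, 0.1482, 0.1429, 0.1897], E[r] = 1.8984, γ^t·E[r] = 0.319058, running G = 5.955898
t=6: π = [0.1905, 0.1852, 0.1435, 0.1481, 0.1429, 0.1897], E[r] = 1.8982, γ^t·E[r] = 0.223320, running G = 6.179217
t=7: π = [0.1905, 0.1852, 0.1435, 0.1481, 0.1429, 0.1897], E[r] = 1.8982, γ^t·E[r] = 0.156321, running G = 6.335538

G = 6.3355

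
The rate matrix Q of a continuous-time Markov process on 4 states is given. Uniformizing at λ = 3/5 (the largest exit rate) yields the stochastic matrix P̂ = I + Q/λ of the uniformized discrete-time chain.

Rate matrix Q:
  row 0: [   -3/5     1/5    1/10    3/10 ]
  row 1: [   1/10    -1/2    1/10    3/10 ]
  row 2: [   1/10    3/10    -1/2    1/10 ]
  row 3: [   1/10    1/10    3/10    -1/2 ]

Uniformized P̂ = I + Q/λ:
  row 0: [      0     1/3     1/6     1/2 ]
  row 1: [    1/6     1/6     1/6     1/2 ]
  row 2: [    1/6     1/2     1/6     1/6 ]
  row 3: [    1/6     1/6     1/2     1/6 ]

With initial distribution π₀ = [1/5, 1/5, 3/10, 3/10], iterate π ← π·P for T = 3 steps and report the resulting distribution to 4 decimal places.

π = [0.1426, 0.2796, 0.2704, 0.3074]

t=0: π = [0.2000, 0.2000, 0.3000, 0.3000]
t=1: π = [0.1333, 0.3000, 0.2667, 0.3000]
t=2: π = [0.1444, 0.2778, 0.2667, 0.3111]
t=3: π = [0.1426, 0.2796, 0.2704, 0.3074]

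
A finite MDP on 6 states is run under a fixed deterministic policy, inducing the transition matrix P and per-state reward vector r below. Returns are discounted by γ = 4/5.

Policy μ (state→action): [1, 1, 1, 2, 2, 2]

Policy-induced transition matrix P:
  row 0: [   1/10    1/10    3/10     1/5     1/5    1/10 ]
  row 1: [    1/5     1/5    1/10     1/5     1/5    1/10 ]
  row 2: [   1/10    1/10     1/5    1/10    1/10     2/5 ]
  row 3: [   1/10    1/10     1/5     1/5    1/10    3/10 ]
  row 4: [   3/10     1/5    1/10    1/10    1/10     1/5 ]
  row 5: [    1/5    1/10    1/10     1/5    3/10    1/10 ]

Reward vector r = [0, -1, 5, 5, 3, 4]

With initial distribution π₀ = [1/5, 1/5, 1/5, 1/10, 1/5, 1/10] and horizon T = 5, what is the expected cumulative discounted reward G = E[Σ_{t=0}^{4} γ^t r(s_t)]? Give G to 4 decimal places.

G = 8.9773

t=0: π = [0.2000, 0.2000, 0.2000, 0.1000, 0.2000, 0.1000], E[r] = 2.3000, γ^t·E[r] = 2.300000, running G = 2.300000
t=1: π = [0.1700, 0.1400, 0.1700, 0.1600, 0.1600, 0.2000], E[r] = 2.7900, γ^t·E[r] = 2.232000, running G = 4.532000
t=2: π = [0.1660, 0.1300, 0.1670, 0.1670, 0.1710, 0.1990], E[r] = 2.8490, γ^t·E[r] = 1.823360, running G = 6.355360
t=3: π = [0.1671, 0.1301, 0.1666, 0.1662, 0.1694, 0.2006], E[r] = 2.8445, γ^t·E[r] = 1.456384, running G = 7.811744
t=4: π = [0.1670, 0.1300, 0.1667, 0.1664, 0.1698, 0.2002], E[r] = 2.8457, γ^t·E[r] = 1.165603, running G = 8.977347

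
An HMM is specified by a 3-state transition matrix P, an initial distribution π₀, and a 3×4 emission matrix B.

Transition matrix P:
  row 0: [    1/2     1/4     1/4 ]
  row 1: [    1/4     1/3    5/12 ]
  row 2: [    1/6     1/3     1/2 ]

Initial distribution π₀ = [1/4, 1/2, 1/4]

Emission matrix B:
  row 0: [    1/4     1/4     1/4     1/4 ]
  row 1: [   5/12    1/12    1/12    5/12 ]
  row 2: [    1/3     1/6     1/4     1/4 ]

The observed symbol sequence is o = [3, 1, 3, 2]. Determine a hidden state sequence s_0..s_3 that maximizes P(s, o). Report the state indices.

t=0: δ = [6.250e-02, 2.083e-01, 6.250e-02]  (obs o_0=3)
t=1: δ = [1.302e-02, 5.787e-03, 1.447e-02]  ψ = [1, 1, 1]  (obs o_1=1)
t=2: δ = [1.628e-03, 2.009e-03, 1.808e-03]  ψ = [0, 2, 2]  (obs o_2=3)
t=3: δ = [2.035e-04, 5.582e-05, 2.261e-04]  ψ = [0, 1, 2]  (obs o_3=2)
backtrack: best end state = 2; path = [1, 2, 2, 2]

path = [1, 2, 2, 2]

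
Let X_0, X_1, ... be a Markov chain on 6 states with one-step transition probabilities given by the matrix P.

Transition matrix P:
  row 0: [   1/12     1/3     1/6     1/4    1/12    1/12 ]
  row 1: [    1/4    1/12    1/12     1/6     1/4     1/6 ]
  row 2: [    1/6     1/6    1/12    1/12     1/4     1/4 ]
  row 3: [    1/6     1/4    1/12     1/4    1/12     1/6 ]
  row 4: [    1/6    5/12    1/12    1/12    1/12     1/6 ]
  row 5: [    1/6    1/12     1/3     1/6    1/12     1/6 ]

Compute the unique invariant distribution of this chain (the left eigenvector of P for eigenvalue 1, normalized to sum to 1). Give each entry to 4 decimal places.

π = [0.1703, 0.2134, 0.1385, 0.1718, 0.1420, 0.1640]

Balance equations π_j = Σ_i π_i·P[i][j]:
  π_0 = 1/12·π_0 + 1/4·π_1 + 1/6·π_2 + 1/6·π_3 + 1/6·π_4 + 1/6·π_5
  π_1 = 1/3·π_0 + 1/12·π_1 + 1/6·π_2 + 1/4·π_3 + 5/12·π_4 + 1/12·π_5
  π_2 = 1/6·π_0 + 1/12·π_1 + 1/12·π_2 + 1/12·π_3 + 1/12·π_4 + 1/3·π_5
  π_3 = 1/4·π_0 + 1/6·π_1 + 1/12·π_2 + 1/4·π_3 + 1/12·π_4 + 1/6·π_5
  π_4 = 1/12·π_0 + 1/4·π_1 + 1/4·π_2 + 1/12·π_3 + 1/12·π_4 + 1/12·π_5
  normalize: π_0 + π_1 + π_2 + π_3 + π_4 + π_5 = 1
Solving the linear system gives exactly π = [8477/49788, 10625/49788, 2299/16596, 6415/37341, 5302/37341, 24499/149364].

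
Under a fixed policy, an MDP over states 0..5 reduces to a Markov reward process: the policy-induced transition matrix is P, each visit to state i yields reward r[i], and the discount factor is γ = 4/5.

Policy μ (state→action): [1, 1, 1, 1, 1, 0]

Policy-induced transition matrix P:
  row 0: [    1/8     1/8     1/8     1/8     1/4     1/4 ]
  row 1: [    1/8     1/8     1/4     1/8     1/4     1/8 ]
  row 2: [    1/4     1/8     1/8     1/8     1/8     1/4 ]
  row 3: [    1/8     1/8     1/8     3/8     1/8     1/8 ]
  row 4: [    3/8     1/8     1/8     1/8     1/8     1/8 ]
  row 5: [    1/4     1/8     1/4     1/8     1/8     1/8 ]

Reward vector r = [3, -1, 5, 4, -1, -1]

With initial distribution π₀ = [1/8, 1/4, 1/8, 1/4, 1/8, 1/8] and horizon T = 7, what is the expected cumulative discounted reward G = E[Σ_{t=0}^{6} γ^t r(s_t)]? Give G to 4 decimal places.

t=0: π = [0.1250, 0.2500, 0.1250, 0.2500, 0.1250, 0.1250], E[r] = 1.5000, γ^t·E[r] = 1.500000, running G = 1.500000
t=1: π = [0.1875, 0.1250, 0.1719, 0.1875, 0.1719, 0.1563], E[r] = 1.7188, γ^t·E[r] = 1.375000, running G = 2.875000
t=2: π = [0.2090, 0.1250, 0.1602, 0.1719, 0.1641, 0.1699], E[r] = 1.6563, γ^t·E[r] = 1.060000, running G = 3.935000
t=3: π = [0.2073, 0.1250, 0.1619, 0.1680, 0.1667, 0.1711], E[r] = 1.6401, γ^t·E[r] = 0.839750, running G = 4.774750
t=4: π = [0.2083, 0.1250, 0.1620, 0.1670, 0.1665, 0.1711], E[r] = 1.6403, γ^t·E[r] = 0.671875, running G = 5.446625
t=5: π = [0.2083, 0.1250, 0.1620, 0.1667, 0.1667, 0.1713], E[r] = 1.6390, γ^t·E[r] = 0.537055, running G = 5.983680
t=6: π = [0.2083, 0.1250, 0.1620, 0.1667, 0.1667, 0.1713], E[r] = 1.6390, γ^t·E[r] = 0.429647, running G = 6.413327

G = 6.4133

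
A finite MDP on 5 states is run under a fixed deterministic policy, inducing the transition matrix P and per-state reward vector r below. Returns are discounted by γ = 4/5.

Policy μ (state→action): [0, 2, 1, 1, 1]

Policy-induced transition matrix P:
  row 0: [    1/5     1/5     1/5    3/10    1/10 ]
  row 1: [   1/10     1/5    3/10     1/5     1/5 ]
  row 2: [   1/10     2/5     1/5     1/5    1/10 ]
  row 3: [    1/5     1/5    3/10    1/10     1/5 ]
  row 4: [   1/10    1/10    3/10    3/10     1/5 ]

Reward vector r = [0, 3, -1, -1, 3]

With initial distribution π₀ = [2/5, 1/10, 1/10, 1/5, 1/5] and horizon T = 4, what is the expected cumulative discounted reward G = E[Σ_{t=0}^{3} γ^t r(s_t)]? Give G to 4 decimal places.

t=0: π = [0.4000, 0.1000, 0.1000, 0.2000, 0.2000], E[r] = 0.6000, γ^t·E[r] = 0.600000, running G = 0.600000
t=1: π = [0.1600, 0.2000, 0.2500, 0.2400, 0.1500], E[r] = 0.5600, γ^t·E[r] = 0.448000, running G = 1.048000
t=2: π = [0.1400, 0.2350, 0.2590, 0.2070, 0.1590], E[r] = 0.7160, γ^t·E[r] = 0.458240, running G = 1.506240
t=3: π = [0.1347, 0.2359, 0.2601, 0.2092, 0.1601], E[r] = 0.7187, γ^t·E[r] = 0.367974, running G = 1.874214

G = 1.8742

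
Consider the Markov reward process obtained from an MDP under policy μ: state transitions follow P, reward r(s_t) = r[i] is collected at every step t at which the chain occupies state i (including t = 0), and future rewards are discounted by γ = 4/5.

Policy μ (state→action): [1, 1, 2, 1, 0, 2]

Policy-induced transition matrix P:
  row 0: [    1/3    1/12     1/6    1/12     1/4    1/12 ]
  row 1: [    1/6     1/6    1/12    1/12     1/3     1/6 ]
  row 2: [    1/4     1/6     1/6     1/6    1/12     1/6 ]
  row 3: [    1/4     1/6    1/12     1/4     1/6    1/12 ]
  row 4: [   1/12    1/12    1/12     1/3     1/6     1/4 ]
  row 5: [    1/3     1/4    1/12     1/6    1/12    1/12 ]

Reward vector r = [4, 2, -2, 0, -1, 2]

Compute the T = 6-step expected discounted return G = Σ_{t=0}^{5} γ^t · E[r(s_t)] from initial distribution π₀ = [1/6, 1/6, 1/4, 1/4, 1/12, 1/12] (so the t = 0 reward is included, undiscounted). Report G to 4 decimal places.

G = 3.5478

t=0: π = [0.1667, 0.1667, 0.2500, 0.2500, 0.0833, 0.0833], E[r] = 0.5833, γ^t·E[r] = 0.583333, running G = 0.583333
t=1: π = [0.2431, 0.1528, 0.1181, 0.1736, 0.1806, 0.1319], E[r] = 1.1250, γ^t·E[r] = 0.900000, running G = 1.483333
t=2: π = [0.2384, 0.1424, 0.1134, 0.1782, 0.1916, 0.1360], E[r] = 1.0920, γ^t·E[r] = 0.698889, running G = 2.182222
t=3: π = [0.2374, 0.1422, 0.1127, 0.1817, 0.1895, 0.1366], E[r] = 1.0924, γ^t·E[r] = 0.559284, running G = 2.741506
t=4: π = [0.2377, 0.1425, 0.1125, 0.1818, 0.1894, 0.1361], E[r] = 1.0938, γ^t·E[r] = 0.448025, running G = 3.189531
t=5: π = [0.2377, 0.1424, 0.1125, 0.1817, 0.1895, 0.1361], E[r] = 1.0935, γ^t·E[r] = 0.358308, running G = 3.547839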